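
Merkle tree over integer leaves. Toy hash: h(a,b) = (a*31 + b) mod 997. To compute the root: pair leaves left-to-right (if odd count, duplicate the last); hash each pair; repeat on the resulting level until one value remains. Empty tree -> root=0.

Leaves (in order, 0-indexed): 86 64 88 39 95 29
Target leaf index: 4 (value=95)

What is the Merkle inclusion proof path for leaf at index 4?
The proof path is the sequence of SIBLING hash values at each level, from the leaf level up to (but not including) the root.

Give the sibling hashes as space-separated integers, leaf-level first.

Answer: 29 980 658

Derivation:
L0 (leaves): [86, 64, 88, 39, 95, 29], target index=4
L1: h(86,64)=(86*31+64)%997=736 [pair 0] h(88,39)=(88*31+39)%997=773 [pair 1] h(95,29)=(95*31+29)%997=980 [pair 2] -> [736, 773, 980]
  Sibling for proof at L0: 29
L2: h(736,773)=(736*31+773)%997=658 [pair 0] h(980,980)=(980*31+980)%997=453 [pair 1] -> [658, 453]
  Sibling for proof at L1: 980
L3: h(658,453)=(658*31+453)%997=911 [pair 0] -> [911]
  Sibling for proof at L2: 658
Root: 911
Proof path (sibling hashes from leaf to root): [29, 980, 658]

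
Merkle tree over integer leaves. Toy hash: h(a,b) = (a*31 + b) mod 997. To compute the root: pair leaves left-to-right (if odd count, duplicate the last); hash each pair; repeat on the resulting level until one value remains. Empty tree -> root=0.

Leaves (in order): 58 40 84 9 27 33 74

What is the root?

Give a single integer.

Answer: 305

Derivation:
L0: [58, 40, 84, 9, 27, 33, 74]
L1: h(58,40)=(58*31+40)%997=841 h(84,9)=(84*31+9)%997=619 h(27,33)=(27*31+33)%997=870 h(74,74)=(74*31+74)%997=374 -> [841, 619, 870, 374]
L2: h(841,619)=(841*31+619)%997=768 h(870,374)=(870*31+374)%997=425 -> [768, 425]
L3: h(768,425)=(768*31+425)%997=305 -> [305]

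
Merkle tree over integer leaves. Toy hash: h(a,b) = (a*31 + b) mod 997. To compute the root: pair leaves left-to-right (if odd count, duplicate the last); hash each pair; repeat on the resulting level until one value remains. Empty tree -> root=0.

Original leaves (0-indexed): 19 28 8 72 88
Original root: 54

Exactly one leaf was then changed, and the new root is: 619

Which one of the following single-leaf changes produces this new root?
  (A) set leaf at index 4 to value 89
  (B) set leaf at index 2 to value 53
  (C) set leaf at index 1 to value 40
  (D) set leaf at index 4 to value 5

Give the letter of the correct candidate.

Answer: C

Derivation:
Original leaves: [19, 28, 8, 72, 88]
Target new root: 619
Try each candidate change and compute the resulting root:
Candidate A: set leaf[4] = 89 -> leaves = [19, 28, 8, 72, 89]
  L0: [19, 28, 8, 72, 89]
  L1: h(19,28)=(19*31+28)%997=617 h(8,72)=(8*31+72)%997=320 h(89,89)=(89*31+89)%997=854 -> [617, 320, 854]
  L2: h(617,320)=(617*31+320)%997=504 h(854,854)=(854*31+854)%997=409 -> [504, 409]
  L3: h(504,409)=(504*31+409)%997=81 -> [81]
  root = 81 != target 619
Candidate B: set leaf[2] = 53 -> leaves = [19, 28, 53, 72, 88]
  L0: [19, 28, 53, 72, 88]
  L1: h(19,28)=(19*31+28)%997=617 h(53,72)=(53*31+72)%997=718 h(88,88)=(88*31+88)%997=822 -> [617, 718, 822]
  L2: h(617,718)=(617*31+718)%997=902 h(822,822)=(822*31+822)%997=382 -> [902, 382]
  L3: h(902,382)=(902*31+382)%997=428 -> [428]
  root = 428 != target 619
Candidate C: set leaf[1] = 40 -> leaves = [19, 40, 8, 72, 88]
  L0: [19, 40, 8, 72, 88]
  L1: h(19,40)=(19*31+40)%997=629 h(8,72)=(8*31+72)%997=320 h(88,88)=(88*31+88)%997=822 -> [629, 320, 822]
  L2: h(629,320)=(629*31+320)%997=876 h(822,822)=(822*31+822)%997=382 -> [876, 382]
  L3: h(876,382)=(876*31+382)%997=619 -> [619]
  root = 619 == target 619  ** MATCH **
Candidate D: set leaf[4] = 5 -> leaves = [19, 28, 8, 72, 5]
  L0: [19, 28, 8, 72, 5]
  L1: h(19,28)=(19*31+28)%997=617 h(8,72)=(8*31+72)%997=320 h(5,5)=(5*31+5)%997=160 -> [617, 320, 160]
  L2: h(617,320)=(617*31+320)%997=504 h(160,160)=(160*31+160)%997=135 -> [504, 135]
  L3: h(504,135)=(504*31+135)%997=804 -> [804]
  root = 804 != target 619
Candidate C produces the target root.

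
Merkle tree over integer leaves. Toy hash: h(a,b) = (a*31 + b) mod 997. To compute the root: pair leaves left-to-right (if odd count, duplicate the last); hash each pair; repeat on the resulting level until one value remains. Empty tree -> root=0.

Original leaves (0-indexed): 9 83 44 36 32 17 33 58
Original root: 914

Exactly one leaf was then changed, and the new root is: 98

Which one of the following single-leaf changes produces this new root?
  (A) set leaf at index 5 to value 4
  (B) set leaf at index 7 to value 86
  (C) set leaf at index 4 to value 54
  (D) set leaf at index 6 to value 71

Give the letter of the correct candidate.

Answer: D

Derivation:
Original leaves: [9, 83, 44, 36, 32, 17, 33, 58]
Target new root: 98
Try each candidate change and compute the resulting root:
Candidate A: set leaf[5] = 4 -> leaves = [9, 83, 44, 36, 32, 4, 33, 58]
  L0: [9, 83, 44, 36, 32, 4, 33, 58]
  L1: h(9,83)=(9*31+83)%997=362 h(44,36)=(44*31+36)%997=403 h(32,4)=(32*31+4)%997=996 h(33,58)=(33*31+58)%997=84 -> [362, 403, 996, 84]
  L2: h(362,403)=(362*31+403)%997=658 h(996,84)=(996*31+84)%997=53 -> [658, 53]
  L3: h(658,53)=(658*31+53)%997=511 -> [511]
  root = 511 != target 98
Candidate B: set leaf[7] = 86 -> leaves = [9, 83, 44, 36, 32, 17, 33, 86]
  L0: [9, 83, 44, 36, 32, 17, 33, 86]
  L1: h(9,83)=(9*31+83)%997=362 h(44,36)=(44*31+36)%997=403 h(32,17)=(32*31+17)%997=12 h(33,86)=(33*31+86)%997=112 -> [362, 403, 12, 112]
  L2: h(362,403)=(362*31+403)%997=658 h(12,112)=(12*31+112)%997=484 -> [658, 484]
  L3: h(658,484)=(658*31+484)%997=942 -> [942]
  root = 942 != target 98
Candidate C: set leaf[4] = 54 -> leaves = [9, 83, 44, 36, 54, 17, 33, 58]
  L0: [9, 83, 44, 36, 54, 17, 33, 58]
  L1: h(9,83)=(9*31+83)%997=362 h(44,36)=(44*31+36)%997=403 h(54,17)=(54*31+17)%997=694 h(33,58)=(33*31+58)%997=84 -> [362, 403, 694, 84]
  L2: h(362,403)=(362*31+403)%997=658 h(694,84)=(694*31+84)%997=661 -> [658, 661]
  L3: h(658,661)=(658*31+661)%997=122 -> [122]
  root = 122 != target 98
Candidate D: set leaf[6] = 71 -> leaves = [9, 83, 44, 36, 32, 17, 71, 58]
  L0: [9, 83, 44, 36, 32, 17, 71, 58]
  L1: h(9,83)=(9*31+83)%997=362 h(44,36)=(44*31+36)%997=403 h(32,17)=(32*31+17)%997=12 h(71,58)=(71*31+58)%997=265 -> [362, 403, 12, 265]
  L2: h(362,403)=(362*31+403)%997=658 h(12,265)=(12*31+265)%997=637 -> [658, 637]
  L3: h(658,637)=(658*31+637)%997=98 -> [98]
  root = 98 == target 98  ** MATCH **
Candidate D produces the target root.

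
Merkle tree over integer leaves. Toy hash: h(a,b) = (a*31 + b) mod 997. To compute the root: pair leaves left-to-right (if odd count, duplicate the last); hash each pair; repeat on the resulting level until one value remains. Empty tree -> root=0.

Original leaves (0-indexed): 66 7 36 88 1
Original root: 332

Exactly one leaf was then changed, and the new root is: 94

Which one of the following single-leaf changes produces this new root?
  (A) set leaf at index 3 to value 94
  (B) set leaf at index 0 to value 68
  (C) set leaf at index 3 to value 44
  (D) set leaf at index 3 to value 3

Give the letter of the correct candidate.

Answer: B

Derivation:
Original leaves: [66, 7, 36, 88, 1]
Target new root: 94
Try each candidate change and compute the resulting root:
Candidate A: set leaf[3] = 94 -> leaves = [66, 7, 36, 94, 1]
  L0: [66, 7, 36, 94, 1]
  L1: h(66,7)=(66*31+7)%997=59 h(36,94)=(36*31+94)%997=213 h(1,1)=(1*31+1)%997=32 -> [59, 213, 32]
  L2: h(59,213)=(59*31+213)%997=48 h(32,32)=(32*31+32)%997=27 -> [48, 27]
  L3: h(48,27)=(48*31+27)%997=518 -> [518]
  root = 518 != target 94
Candidate B: set leaf[0] = 68 -> leaves = [68, 7, 36, 88, 1]
  L0: [68, 7, 36, 88, 1]
  L1: h(68,7)=(68*31+7)%997=121 h(36,88)=(36*31+88)%997=207 h(1,1)=(1*31+1)%997=32 -> [121, 207, 32]
  L2: h(121,207)=(121*31+207)%997=967 h(32,32)=(32*31+32)%997=27 -> [967, 27]
  L3: h(967,27)=(967*31+27)%997=94 -> [94]
  root = 94 == target 94  ** MATCH **
Candidate C: set leaf[3] = 44 -> leaves = [66, 7, 36, 44, 1]
  L0: [66, 7, 36, 44, 1]
  L1: h(66,7)=(66*31+7)%997=59 h(36,44)=(36*31+44)%997=163 h(1,1)=(1*31+1)%997=32 -> [59, 163, 32]
  L2: h(59,163)=(59*31+163)%997=995 h(32,32)=(32*31+32)%997=27 -> [995, 27]
  L3: h(995,27)=(995*31+27)%997=962 -> [962]
  root = 962 != target 94
Candidate D: set leaf[3] = 3 -> leaves = [66, 7, 36, 3, 1]
  L0: [66, 7, 36, 3, 1]
  L1: h(66,7)=(66*31+7)%997=59 h(36,3)=(36*31+3)%997=122 h(1,1)=(1*31+1)%997=32 -> [59, 122, 32]
  L2: h(59,122)=(59*31+122)%997=954 h(32,32)=(32*31+32)%997=27 -> [954, 27]
  L3: h(954,27)=(954*31+27)%997=688 -> [688]
  root = 688 != target 94
Candidate B produces the target root.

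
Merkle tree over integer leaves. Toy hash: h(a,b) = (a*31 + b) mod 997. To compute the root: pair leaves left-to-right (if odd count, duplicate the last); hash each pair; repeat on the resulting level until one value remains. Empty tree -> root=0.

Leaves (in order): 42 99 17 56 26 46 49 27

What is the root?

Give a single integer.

Answer: 580

Derivation:
L0: [42, 99, 17, 56, 26, 46, 49, 27]
L1: h(42,99)=(42*31+99)%997=404 h(17,56)=(17*31+56)%997=583 h(26,46)=(26*31+46)%997=852 h(49,27)=(49*31+27)%997=549 -> [404, 583, 852, 549]
L2: h(404,583)=(404*31+583)%997=146 h(852,549)=(852*31+549)%997=42 -> [146, 42]
L3: h(146,42)=(146*31+42)%997=580 -> [580]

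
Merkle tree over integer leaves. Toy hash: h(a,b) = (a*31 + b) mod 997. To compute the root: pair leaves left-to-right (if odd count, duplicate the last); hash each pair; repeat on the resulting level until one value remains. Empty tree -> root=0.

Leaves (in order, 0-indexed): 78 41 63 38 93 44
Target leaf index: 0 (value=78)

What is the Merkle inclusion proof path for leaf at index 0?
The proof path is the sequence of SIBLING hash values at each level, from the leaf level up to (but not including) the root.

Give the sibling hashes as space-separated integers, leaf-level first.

Answer: 41 994 943

Derivation:
L0 (leaves): [78, 41, 63, 38, 93, 44], target index=0
L1: h(78,41)=(78*31+41)%997=465 [pair 0] h(63,38)=(63*31+38)%997=994 [pair 1] h(93,44)=(93*31+44)%997=933 [pair 2] -> [465, 994, 933]
  Sibling for proof at L0: 41
L2: h(465,994)=(465*31+994)%997=454 [pair 0] h(933,933)=(933*31+933)%997=943 [pair 1] -> [454, 943]
  Sibling for proof at L1: 994
L3: h(454,943)=(454*31+943)%997=62 [pair 0] -> [62]
  Sibling for proof at L2: 943
Root: 62
Proof path (sibling hashes from leaf to root): [41, 994, 943]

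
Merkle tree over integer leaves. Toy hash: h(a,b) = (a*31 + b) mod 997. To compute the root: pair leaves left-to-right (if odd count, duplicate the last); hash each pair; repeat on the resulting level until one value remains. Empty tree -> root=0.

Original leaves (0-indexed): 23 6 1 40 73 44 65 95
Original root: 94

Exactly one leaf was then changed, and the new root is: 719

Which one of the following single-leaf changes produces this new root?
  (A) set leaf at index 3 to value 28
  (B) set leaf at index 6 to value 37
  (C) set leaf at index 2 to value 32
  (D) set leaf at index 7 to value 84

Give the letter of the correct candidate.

Answer: A

Derivation:
Original leaves: [23, 6, 1, 40, 73, 44, 65, 95]
Target new root: 719
Try each candidate change and compute the resulting root:
Candidate A: set leaf[3] = 28 -> leaves = [23, 6, 1, 28, 73, 44, 65, 95]
  L0: [23, 6, 1, 28, 73, 44, 65, 95]
  L1: h(23,6)=(23*31+6)%997=719 h(1,28)=(1*31+28)%997=59 h(73,44)=(73*31+44)%997=313 h(65,95)=(65*31+95)%997=116 -> [719, 59, 313, 116]
  L2: h(719,59)=(719*31+59)%997=414 h(313,116)=(313*31+116)%997=846 -> [414, 846]
  L3: h(414,846)=(414*31+846)%997=719 -> [719]
  root = 719 == target 719  ** MATCH **
Candidate B: set leaf[6] = 37 -> leaves = [23, 6, 1, 40, 73, 44, 37, 95]
  L0: [23, 6, 1, 40, 73, 44, 37, 95]
  L1: h(23,6)=(23*31+6)%997=719 h(1,40)=(1*31+40)%997=71 h(73,44)=(73*31+44)%997=313 h(37,95)=(37*31+95)%997=245 -> [719, 71, 313, 245]
  L2: h(719,71)=(719*31+71)%997=426 h(313,245)=(313*31+245)%997=975 -> [426, 975]
  L3: h(426,975)=(426*31+975)%997=223 -> [223]
  root = 223 != target 719
Candidate C: set leaf[2] = 32 -> leaves = [23, 6, 32, 40, 73, 44, 65, 95]
  L0: [23, 6, 32, 40, 73, 44, 65, 95]
  L1: h(23,6)=(23*31+6)%997=719 h(32,40)=(32*31+40)%997=35 h(73,44)=(73*31+44)%997=313 h(65,95)=(65*31+95)%997=116 -> [719, 35, 313, 116]
  L2: h(719,35)=(719*31+35)%997=390 h(313,116)=(313*31+116)%997=846 -> [390, 846]
  L3: h(390,846)=(390*31+846)%997=972 -> [972]
  root = 972 != target 719
Candidate D: set leaf[7] = 84 -> leaves = [23, 6, 1, 40, 73, 44, 65, 84]
  L0: [23, 6, 1, 40, 73, 44, 65, 84]
  L1: h(23,6)=(23*31+6)%997=719 h(1,40)=(1*31+40)%997=71 h(73,44)=(73*31+44)%997=313 h(65,84)=(65*31+84)%997=105 -> [719, 71, 313, 105]
  L2: h(719,71)=(719*31+71)%997=426 h(313,105)=(313*31+105)%997=835 -> [426, 835]
  L3: h(426,835)=(426*31+835)%997=83 -> [83]
  root = 83 != target 719
Candidate A produces the target root.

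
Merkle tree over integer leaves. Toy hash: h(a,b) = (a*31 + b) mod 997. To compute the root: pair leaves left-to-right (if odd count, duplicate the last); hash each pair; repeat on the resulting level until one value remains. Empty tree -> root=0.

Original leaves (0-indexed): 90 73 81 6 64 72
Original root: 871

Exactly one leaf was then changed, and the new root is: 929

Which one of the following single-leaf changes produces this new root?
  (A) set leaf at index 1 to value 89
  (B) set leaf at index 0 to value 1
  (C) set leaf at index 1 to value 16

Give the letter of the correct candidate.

Original leaves: [90, 73, 81, 6, 64, 72]
Target new root: 929
Try each candidate change and compute the resulting root:
Candidate A: set leaf[1] = 89 -> leaves = [90, 89, 81, 6, 64, 72]
  L0: [90, 89, 81, 6, 64, 72]
  L1: h(90,89)=(90*31+89)%997=885 h(81,6)=(81*31+6)%997=523 h(64,72)=(64*31+72)%997=62 -> [885, 523, 62]
  L2: h(885,523)=(885*31+523)%997=42 h(62,62)=(62*31+62)%997=987 -> [42, 987]
  L3: h(42,987)=(42*31+987)%997=295 -> [295]
  root = 295 != target 929
Candidate B: set leaf[0] = 1 -> leaves = [1, 73, 81, 6, 64, 72]
  L0: [1, 73, 81, 6, 64, 72]
  L1: h(1,73)=(1*31+73)%997=104 h(81,6)=(81*31+6)%997=523 h(64,72)=(64*31+72)%997=62 -> [104, 523, 62]
  L2: h(104,523)=(104*31+523)%997=756 h(62,62)=(62*31+62)%997=987 -> [756, 987]
  L3: h(756,987)=(756*31+987)%997=495 -> [495]
  root = 495 != target 929
Candidate C: set leaf[1] = 16 -> leaves = [90, 16, 81, 6, 64, 72]
  L0: [90, 16, 81, 6, 64, 72]
  L1: h(90,16)=(90*31+16)%997=812 h(81,6)=(81*31+6)%997=523 h(64,72)=(64*31+72)%997=62 -> [812, 523, 62]
  L2: h(812,523)=(812*31+523)%997=770 h(62,62)=(62*31+62)%997=987 -> [770, 987]
  L3: h(770,987)=(770*31+987)%997=929 -> [929]
  root = 929 == target 929  ** MATCH **
Candidate C produces the target root.

Answer: C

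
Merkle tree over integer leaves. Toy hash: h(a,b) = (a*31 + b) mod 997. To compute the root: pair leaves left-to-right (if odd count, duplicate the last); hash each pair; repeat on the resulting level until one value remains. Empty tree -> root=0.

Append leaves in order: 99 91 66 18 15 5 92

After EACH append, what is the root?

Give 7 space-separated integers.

Answer: 99 169 372 324 479 159 639

Derivation:
After append 99 (leaves=[99]):
  L0: [99]
  root=99
After append 91 (leaves=[99, 91]):
  L0: [99, 91]
  L1: h(99,91)=(99*31+91)%997=169 -> [169]
  root=169
After append 66 (leaves=[99, 91, 66]):
  L0: [99, 91, 66]
  L1: h(99,91)=(99*31+91)%997=169 h(66,66)=(66*31+66)%997=118 -> [169, 118]
  L2: h(169,118)=(169*31+118)%997=372 -> [372]
  root=372
After append 18 (leaves=[99, 91, 66, 18]):
  L0: [99, 91, 66, 18]
  L1: h(99,91)=(99*31+91)%997=169 h(66,18)=(66*31+18)%997=70 -> [169, 70]
  L2: h(169,70)=(169*31+70)%997=324 -> [324]
  root=324
After append 15 (leaves=[99, 91, 66, 18, 15]):
  L0: [99, 91, 66, 18, 15]
  L1: h(99,91)=(99*31+91)%997=169 h(66,18)=(66*31+18)%997=70 h(15,15)=(15*31+15)%997=480 -> [169, 70, 480]
  L2: h(169,70)=(169*31+70)%997=324 h(480,480)=(480*31+480)%997=405 -> [324, 405]
  L3: h(324,405)=(324*31+405)%997=479 -> [479]
  root=479
After append 5 (leaves=[99, 91, 66, 18, 15, 5]):
  L0: [99, 91, 66, 18, 15, 5]
  L1: h(99,91)=(99*31+91)%997=169 h(66,18)=(66*31+18)%997=70 h(15,5)=(15*31+5)%997=470 -> [169, 70, 470]
  L2: h(169,70)=(169*31+70)%997=324 h(470,470)=(470*31+470)%997=85 -> [324, 85]
  L3: h(324,85)=(324*31+85)%997=159 -> [159]
  root=159
After append 92 (leaves=[99, 91, 66, 18, 15, 5, 92]):
  L0: [99, 91, 66, 18, 15, 5, 92]
  L1: h(99,91)=(99*31+91)%997=169 h(66,18)=(66*31+18)%997=70 h(15,5)=(15*31+5)%997=470 h(92,92)=(92*31+92)%997=950 -> [169, 70, 470, 950]
  L2: h(169,70)=(169*31+70)%997=324 h(470,950)=(470*31+950)%997=565 -> [324, 565]
  L3: h(324,565)=(324*31+565)%997=639 -> [639]
  root=639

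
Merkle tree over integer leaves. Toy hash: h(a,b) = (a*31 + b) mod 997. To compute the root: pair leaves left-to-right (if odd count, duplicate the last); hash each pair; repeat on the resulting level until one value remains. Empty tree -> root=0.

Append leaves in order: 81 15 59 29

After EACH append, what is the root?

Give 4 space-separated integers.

After append 81 (leaves=[81]):
  L0: [81]
  root=81
After append 15 (leaves=[81, 15]):
  L0: [81, 15]
  L1: h(81,15)=(81*31+15)%997=532 -> [532]
  root=532
After append 59 (leaves=[81, 15, 59]):
  L0: [81, 15, 59]
  L1: h(81,15)=(81*31+15)%997=532 h(59,59)=(59*31+59)%997=891 -> [532, 891]
  L2: h(532,891)=(532*31+891)%997=434 -> [434]
  root=434
After append 29 (leaves=[81, 15, 59, 29]):
  L0: [81, 15, 59, 29]
  L1: h(81,15)=(81*31+15)%997=532 h(59,29)=(59*31+29)%997=861 -> [532, 861]
  L2: h(532,861)=(532*31+861)%997=404 -> [404]
  root=404

Answer: 81 532 434 404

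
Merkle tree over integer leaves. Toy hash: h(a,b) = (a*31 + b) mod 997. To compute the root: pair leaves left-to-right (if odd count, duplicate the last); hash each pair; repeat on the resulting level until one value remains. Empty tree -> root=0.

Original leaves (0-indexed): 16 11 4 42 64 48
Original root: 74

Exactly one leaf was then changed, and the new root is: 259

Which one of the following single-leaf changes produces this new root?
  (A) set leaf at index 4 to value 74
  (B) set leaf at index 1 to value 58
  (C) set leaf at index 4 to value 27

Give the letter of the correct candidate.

Answer: C

Derivation:
Original leaves: [16, 11, 4, 42, 64, 48]
Target new root: 259
Try each candidate change and compute the resulting root:
Candidate A: set leaf[4] = 74 -> leaves = [16, 11, 4, 42, 74, 48]
  L0: [16, 11, 4, 42, 74, 48]
  L1: h(16,11)=(16*31+11)%997=507 h(4,42)=(4*31+42)%997=166 h(74,48)=(74*31+48)%997=348 -> [507, 166, 348]
  L2: h(507,166)=(507*31+166)%997=928 h(348,348)=(348*31+348)%997=169 -> [928, 169]
  L3: h(928,169)=(928*31+169)%997=24 -> [24]
  root = 24 != target 259
Candidate B: set leaf[1] = 58 -> leaves = [16, 58, 4, 42, 64, 48]
  L0: [16, 58, 4, 42, 64, 48]
  L1: h(16,58)=(16*31+58)%997=554 h(4,42)=(4*31+42)%997=166 h(64,48)=(64*31+48)%997=38 -> [554, 166, 38]
  L2: h(554,166)=(554*31+166)%997=391 h(38,38)=(38*31+38)%997=219 -> [391, 219]
  L3: h(391,219)=(391*31+219)%997=376 -> [376]
  root = 376 != target 259
Candidate C: set leaf[4] = 27 -> leaves = [16, 11, 4, 42, 27, 48]
  L0: [16, 11, 4, 42, 27, 48]
  L1: h(16,11)=(16*31+11)%997=507 h(4,42)=(4*31+42)%997=166 h(27,48)=(27*31+48)%997=885 -> [507, 166, 885]
  L2: h(507,166)=(507*31+166)%997=928 h(885,885)=(885*31+885)%997=404 -> [928, 404]
  L3: h(928,404)=(928*31+404)%997=259 -> [259]
  root = 259 == target 259  ** MATCH **
Candidate C produces the target root.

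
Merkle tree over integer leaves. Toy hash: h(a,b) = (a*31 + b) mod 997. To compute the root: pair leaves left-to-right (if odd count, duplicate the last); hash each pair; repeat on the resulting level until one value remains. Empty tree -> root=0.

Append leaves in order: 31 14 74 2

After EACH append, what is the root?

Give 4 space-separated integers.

Answer: 31 975 689 617

Derivation:
After append 31 (leaves=[31]):
  L0: [31]
  root=31
After append 14 (leaves=[31, 14]):
  L0: [31, 14]
  L1: h(31,14)=(31*31+14)%997=975 -> [975]
  root=975
After append 74 (leaves=[31, 14, 74]):
  L0: [31, 14, 74]
  L1: h(31,14)=(31*31+14)%997=975 h(74,74)=(74*31+74)%997=374 -> [975, 374]
  L2: h(975,374)=(975*31+374)%997=689 -> [689]
  root=689
After append 2 (leaves=[31, 14, 74, 2]):
  L0: [31, 14, 74, 2]
  L1: h(31,14)=(31*31+14)%997=975 h(74,2)=(74*31+2)%997=302 -> [975, 302]
  L2: h(975,302)=(975*31+302)%997=617 -> [617]
  root=617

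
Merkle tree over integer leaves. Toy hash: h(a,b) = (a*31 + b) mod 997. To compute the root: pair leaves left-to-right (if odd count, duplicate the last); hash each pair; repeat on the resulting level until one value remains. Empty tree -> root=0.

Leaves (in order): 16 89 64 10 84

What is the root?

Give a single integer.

Answer: 151

Derivation:
L0: [16, 89, 64, 10, 84]
L1: h(16,89)=(16*31+89)%997=585 h(64,10)=(64*31+10)%997=0 h(84,84)=(84*31+84)%997=694 -> [585, 0, 694]
L2: h(585,0)=(585*31+0)%997=189 h(694,694)=(694*31+694)%997=274 -> [189, 274]
L3: h(189,274)=(189*31+274)%997=151 -> [151]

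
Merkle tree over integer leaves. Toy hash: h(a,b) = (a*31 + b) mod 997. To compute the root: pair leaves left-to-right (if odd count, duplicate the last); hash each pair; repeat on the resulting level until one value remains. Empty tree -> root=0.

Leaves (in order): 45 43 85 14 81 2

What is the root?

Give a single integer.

Answer: 100

Derivation:
L0: [45, 43, 85, 14, 81, 2]
L1: h(45,43)=(45*31+43)%997=441 h(85,14)=(85*31+14)%997=655 h(81,2)=(81*31+2)%997=519 -> [441, 655, 519]
L2: h(441,655)=(441*31+655)%997=368 h(519,519)=(519*31+519)%997=656 -> [368, 656]
L3: h(368,656)=(368*31+656)%997=100 -> [100]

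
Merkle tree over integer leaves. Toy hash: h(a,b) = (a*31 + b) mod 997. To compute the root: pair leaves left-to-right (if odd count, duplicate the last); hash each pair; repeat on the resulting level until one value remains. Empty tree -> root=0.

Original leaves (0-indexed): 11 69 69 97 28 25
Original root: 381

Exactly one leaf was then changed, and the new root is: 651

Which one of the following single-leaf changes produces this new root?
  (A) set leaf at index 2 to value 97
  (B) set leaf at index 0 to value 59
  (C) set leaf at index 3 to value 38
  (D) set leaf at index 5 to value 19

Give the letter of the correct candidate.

Original leaves: [11, 69, 69, 97, 28, 25]
Target new root: 651
Try each candidate change and compute the resulting root:
Candidate A: set leaf[2] = 97 -> leaves = [11, 69, 97, 97, 28, 25]
  L0: [11, 69, 97, 97, 28, 25]
  L1: h(11,69)=(11*31+69)%997=410 h(97,97)=(97*31+97)%997=113 h(28,25)=(28*31+25)%997=893 -> [410, 113, 893]
  L2: h(410,113)=(410*31+113)%997=859 h(893,893)=(893*31+893)%997=660 -> [859, 660]
  L3: h(859,660)=(859*31+660)%997=370 -> [370]
  root = 370 != target 651
Candidate B: set leaf[0] = 59 -> leaves = [59, 69, 69, 97, 28, 25]
  L0: [59, 69, 69, 97, 28, 25]
  L1: h(59,69)=(59*31+69)%997=901 h(69,97)=(69*31+97)%997=242 h(28,25)=(28*31+25)%997=893 -> [901, 242, 893]
  L2: h(901,242)=(901*31+242)%997=257 h(893,893)=(893*31+893)%997=660 -> [257, 660]
  L3: h(257,660)=(257*31+660)%997=651 -> [651]
  root = 651 == target 651  ** MATCH **
Candidate C: set leaf[3] = 38 -> leaves = [11, 69, 69, 38, 28, 25]
  L0: [11, 69, 69, 38, 28, 25]
  L1: h(11,69)=(11*31+69)%997=410 h(69,38)=(69*31+38)%997=183 h(28,25)=(28*31+25)%997=893 -> [410, 183, 893]
  L2: h(410,183)=(410*31+183)%997=929 h(893,893)=(893*31+893)%997=660 -> [929, 660]
  L3: h(929,660)=(929*31+660)%997=546 -> [546]
  root = 546 != target 651
Candidate D: set leaf[5] = 19 -> leaves = [11, 69, 69, 97, 28, 19]
  L0: [11, 69, 69, 97, 28, 19]
  L1: h(11,69)=(11*31+69)%997=410 h(69,97)=(69*31+97)%997=242 h(28,19)=(28*31+19)%997=887 -> [410, 242, 887]
  L2: h(410,242)=(410*31+242)%997=988 h(887,887)=(887*31+887)%997=468 -> [988, 468]
  L3: h(988,468)=(988*31+468)%997=189 -> [189]
  root = 189 != target 651
Candidate B produces the target root.

Answer: B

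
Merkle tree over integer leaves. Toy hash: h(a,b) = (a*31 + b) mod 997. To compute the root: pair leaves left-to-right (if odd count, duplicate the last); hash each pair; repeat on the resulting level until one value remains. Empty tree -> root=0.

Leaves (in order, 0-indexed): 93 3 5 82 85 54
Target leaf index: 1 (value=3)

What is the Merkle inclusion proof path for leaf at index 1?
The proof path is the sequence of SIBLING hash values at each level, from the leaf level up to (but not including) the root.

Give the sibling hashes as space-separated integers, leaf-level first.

L0 (leaves): [93, 3, 5, 82, 85, 54], target index=1
L1: h(93,3)=(93*31+3)%997=892 [pair 0] h(5,82)=(5*31+82)%997=237 [pair 1] h(85,54)=(85*31+54)%997=695 [pair 2] -> [892, 237, 695]
  Sibling for proof at L0: 93
L2: h(892,237)=(892*31+237)%997=970 [pair 0] h(695,695)=(695*31+695)%997=306 [pair 1] -> [970, 306]
  Sibling for proof at L1: 237
L3: h(970,306)=(970*31+306)%997=466 [pair 0] -> [466]
  Sibling for proof at L2: 306
Root: 466
Proof path (sibling hashes from leaf to root): [93, 237, 306]

Answer: 93 237 306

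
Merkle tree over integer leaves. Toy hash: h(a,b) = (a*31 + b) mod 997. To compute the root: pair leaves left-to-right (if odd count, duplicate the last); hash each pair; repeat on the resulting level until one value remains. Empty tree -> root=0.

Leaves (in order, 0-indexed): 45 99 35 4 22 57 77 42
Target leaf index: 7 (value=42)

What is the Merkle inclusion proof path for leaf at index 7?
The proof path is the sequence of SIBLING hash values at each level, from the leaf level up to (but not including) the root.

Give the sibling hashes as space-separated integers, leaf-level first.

L0 (leaves): [45, 99, 35, 4, 22, 57, 77, 42], target index=7
L1: h(45,99)=(45*31+99)%997=497 [pair 0] h(35,4)=(35*31+4)%997=92 [pair 1] h(22,57)=(22*31+57)%997=739 [pair 2] h(77,42)=(77*31+42)%997=435 [pair 3] -> [497, 92, 739, 435]
  Sibling for proof at L0: 77
L2: h(497,92)=(497*31+92)%997=544 [pair 0] h(739,435)=(739*31+435)%997=413 [pair 1] -> [544, 413]
  Sibling for proof at L1: 739
L3: h(544,413)=(544*31+413)%997=328 [pair 0] -> [328]
  Sibling for proof at L2: 544
Root: 328
Proof path (sibling hashes from leaf to root): [77, 739, 544]

Answer: 77 739 544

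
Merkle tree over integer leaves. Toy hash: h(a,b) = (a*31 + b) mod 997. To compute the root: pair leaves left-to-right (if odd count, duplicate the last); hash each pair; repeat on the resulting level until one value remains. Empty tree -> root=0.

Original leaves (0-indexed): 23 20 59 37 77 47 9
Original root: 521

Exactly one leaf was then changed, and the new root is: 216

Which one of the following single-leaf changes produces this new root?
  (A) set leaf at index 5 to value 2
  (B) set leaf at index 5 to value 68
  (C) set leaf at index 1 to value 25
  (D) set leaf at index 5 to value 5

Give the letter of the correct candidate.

Original leaves: [23, 20, 59, 37, 77, 47, 9]
Target new root: 216
Try each candidate change and compute the resulting root:
Candidate A: set leaf[5] = 2 -> leaves = [23, 20, 59, 37, 77, 2, 9]
  L0: [23, 20, 59, 37, 77, 2, 9]
  L1: h(23,20)=(23*31+20)%997=733 h(59,37)=(59*31+37)%997=869 h(77,2)=(77*31+2)%997=395 h(9,9)=(9*31+9)%997=288 -> [733, 869, 395, 288]
  L2: h(733,869)=(733*31+869)%997=661 h(395,288)=(395*31+288)%997=569 -> [661, 569]
  L3: h(661,569)=(661*31+569)%997=123 -> [123]
  root = 123 != target 216
Candidate B: set leaf[5] = 68 -> leaves = [23, 20, 59, 37, 77, 68, 9]
  L0: [23, 20, 59, 37, 77, 68, 9]
  L1: h(23,20)=(23*31+20)%997=733 h(59,37)=(59*31+37)%997=869 h(77,68)=(77*31+68)%997=461 h(9,9)=(9*31+9)%997=288 -> [733, 869, 461, 288]
  L2: h(733,869)=(733*31+869)%997=661 h(461,288)=(461*31+288)%997=621 -> [661, 621]
  L3: h(661,621)=(661*31+621)%997=175 -> [175]
  root = 175 != target 216
Candidate C: set leaf[1] = 25 -> leaves = [23, 25, 59, 37, 77, 47, 9]
  L0: [23, 25, 59, 37, 77, 47, 9]
  L1: h(23,25)=(23*31+25)%997=738 h(59,37)=(59*31+37)%997=869 h(77,47)=(77*31+47)%997=440 h(9,9)=(9*31+9)%997=288 -> [738, 869, 440, 288]
  L2: h(738,869)=(738*31+869)%997=816 h(440,288)=(440*31+288)%997=967 -> [816, 967]
  L3: h(816,967)=(816*31+967)%997=341 -> [341]
  root = 341 != target 216
Candidate D: set leaf[5] = 5 -> leaves = [23, 20, 59, 37, 77, 5, 9]
  L0: [23, 20, 59, 37, 77, 5, 9]
  L1: h(23,20)=(23*31+20)%997=733 h(59,37)=(59*31+37)%997=869 h(77,5)=(77*31+5)%997=398 h(9,9)=(9*31+9)%997=288 -> [733, 869, 398, 288]
  L2: h(733,869)=(733*31+869)%997=661 h(398,288)=(398*31+288)%997=662 -> [661, 662]
  L3: h(661,662)=(661*31+662)%997=216 -> [216]
  root = 216 == target 216  ** MATCH **
Candidate D produces the target root.

Answer: D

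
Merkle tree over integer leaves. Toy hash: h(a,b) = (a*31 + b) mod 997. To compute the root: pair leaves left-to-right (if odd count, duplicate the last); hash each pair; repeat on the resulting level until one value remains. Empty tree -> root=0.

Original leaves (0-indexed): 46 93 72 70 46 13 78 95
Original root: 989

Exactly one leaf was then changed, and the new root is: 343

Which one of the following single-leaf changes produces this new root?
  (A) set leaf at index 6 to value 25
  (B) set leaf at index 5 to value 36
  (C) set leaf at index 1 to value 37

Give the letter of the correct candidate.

Answer: A

Derivation:
Original leaves: [46, 93, 72, 70, 46, 13, 78, 95]
Target new root: 343
Try each candidate change and compute the resulting root:
Candidate A: set leaf[6] = 25 -> leaves = [46, 93, 72, 70, 46, 13, 25, 95]
  L0: [46, 93, 72, 70, 46, 13, 25, 95]
  L1: h(46,93)=(46*31+93)%997=522 h(72,70)=(72*31+70)%997=308 h(46,13)=(46*31+13)%997=442 h(25,95)=(25*31+95)%997=870 -> [522, 308, 442, 870]
  L2: h(522,308)=(522*31+308)%997=538 h(442,870)=(442*31+870)%997=614 -> [538, 614]
  L3: h(538,614)=(538*31+614)%997=343 -> [343]
  root = 343 == target 343  ** MATCH **
Candidate B: set leaf[5] = 36 -> leaves = [46, 93, 72, 70, 46, 36, 78, 95]
  L0: [46, 93, 72, 70, 46, 36, 78, 95]
  L1: h(46,93)=(46*31+93)%997=522 h(72,70)=(72*31+70)%997=308 h(46,36)=(46*31+36)%997=465 h(78,95)=(78*31+95)%997=519 -> [522, 308, 465, 519]
  L2: h(522,308)=(522*31+308)%997=538 h(465,519)=(465*31+519)%997=976 -> [538, 976]
  L3: h(538,976)=(538*31+976)%997=705 -> [705]
  root = 705 != target 343
Candidate C: set leaf[1] = 37 -> leaves = [46, 37, 72, 70, 46, 13, 78, 95]
  L0: [46, 37, 72, 70, 46, 13, 78, 95]
  L1: h(46,37)=(46*31+37)%997=466 h(72,70)=(72*31+70)%997=308 h(46,13)=(46*31+13)%997=442 h(78,95)=(78*31+95)%997=519 -> [466, 308, 442, 519]
  L2: h(466,308)=(466*31+308)%997=796 h(442,519)=(442*31+519)%997=263 -> [796, 263]
  L3: h(796,263)=(796*31+263)%997=14 -> [14]
  root = 14 != target 343
Candidate A produces the target root.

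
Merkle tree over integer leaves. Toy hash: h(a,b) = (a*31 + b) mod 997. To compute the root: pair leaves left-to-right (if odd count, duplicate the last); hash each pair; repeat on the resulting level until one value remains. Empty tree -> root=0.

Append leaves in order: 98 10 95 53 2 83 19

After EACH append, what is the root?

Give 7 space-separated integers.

After append 98 (leaves=[98]):
  L0: [98]
  root=98
After append 10 (leaves=[98, 10]):
  L0: [98, 10]
  L1: h(98,10)=(98*31+10)%997=57 -> [57]
  root=57
After append 95 (leaves=[98, 10, 95]):
  L0: [98, 10, 95]
  L1: h(98,10)=(98*31+10)%997=57 h(95,95)=(95*31+95)%997=49 -> [57, 49]
  L2: h(57,49)=(57*31+49)%997=819 -> [819]
  root=819
After append 53 (leaves=[98, 10, 95, 53]):
  L0: [98, 10, 95, 53]
  L1: h(98,10)=(98*31+10)%997=57 h(95,53)=(95*31+53)%997=7 -> [57, 7]
  L2: h(57,7)=(57*31+7)%997=777 -> [777]
  root=777
After append 2 (leaves=[98, 10, 95, 53, 2]):
  L0: [98, 10, 95, 53, 2]
  L1: h(98,10)=(98*31+10)%997=57 h(95,53)=(95*31+53)%997=7 h(2,2)=(2*31+2)%997=64 -> [57, 7, 64]
  L2: h(57,7)=(57*31+7)%997=777 h(64,64)=(64*31+64)%997=54 -> [777, 54]
  L3: h(777,54)=(777*31+54)%997=213 -> [213]
  root=213
After append 83 (leaves=[98, 10, 95, 53, 2, 83]):
  L0: [98, 10, 95, 53, 2, 83]
  L1: h(98,10)=(98*31+10)%997=57 h(95,53)=(95*31+53)%997=7 h(2,83)=(2*31+83)%997=145 -> [57, 7, 145]
  L2: h(57,7)=(57*31+7)%997=777 h(145,145)=(145*31+145)%997=652 -> [777, 652]
  L3: h(777,652)=(777*31+652)%997=811 -> [811]
  root=811
After append 19 (leaves=[98, 10, 95, 53, 2, 83, 19]):
  L0: [98, 10, 95, 53, 2, 83, 19]
  L1: h(98,10)=(98*31+10)%997=57 h(95,53)=(95*31+53)%997=7 h(2,83)=(2*31+83)%997=145 h(19,19)=(19*31+19)%997=608 -> [57, 7, 145, 608]
  L2: h(57,7)=(57*31+7)%997=777 h(145,608)=(145*31+608)%997=118 -> [777, 118]
  L3: h(777,118)=(777*31+118)%997=277 -> [277]
  root=277

Answer: 98 57 819 777 213 811 277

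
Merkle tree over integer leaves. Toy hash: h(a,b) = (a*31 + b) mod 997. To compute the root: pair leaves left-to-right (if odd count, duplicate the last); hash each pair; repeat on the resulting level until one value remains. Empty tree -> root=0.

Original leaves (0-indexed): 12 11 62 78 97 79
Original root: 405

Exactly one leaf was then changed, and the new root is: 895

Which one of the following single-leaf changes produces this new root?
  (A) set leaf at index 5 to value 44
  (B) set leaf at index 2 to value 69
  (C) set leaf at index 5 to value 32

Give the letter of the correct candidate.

Original leaves: [12, 11, 62, 78, 97, 79]
Target new root: 895
Try each candidate change and compute the resulting root:
Candidate A: set leaf[5] = 44 -> leaves = [12, 11, 62, 78, 97, 44]
  L0: [12, 11, 62, 78, 97, 44]
  L1: h(12,11)=(12*31+11)%997=383 h(62,78)=(62*31+78)%997=6 h(97,44)=(97*31+44)%997=60 -> [383, 6, 60]
  L2: h(383,6)=(383*31+6)%997=912 h(60,60)=(60*31+60)%997=923 -> [912, 923]
  L3: h(912,923)=(912*31+923)%997=282 -> [282]
  root = 282 != target 895
Candidate B: set leaf[2] = 69 -> leaves = [12, 11, 69, 78, 97, 79]
  L0: [12, 11, 69, 78, 97, 79]
  L1: h(12,11)=(12*31+11)%997=383 h(69,78)=(69*31+78)%997=223 h(97,79)=(97*31+79)%997=95 -> [383, 223, 95]
  L2: h(383,223)=(383*31+223)%997=132 h(95,95)=(95*31+95)%997=49 -> [132, 49]
  L3: h(132,49)=(132*31+49)%997=153 -> [153]
  root = 153 != target 895
Candidate C: set leaf[5] = 32 -> leaves = [12, 11, 62, 78, 97, 32]
  L0: [12, 11, 62, 78, 97, 32]
  L1: h(12,11)=(12*31+11)%997=383 h(62,78)=(62*31+78)%997=6 h(97,32)=(97*31+32)%997=48 -> [383, 6, 48]
  L2: h(383,6)=(383*31+6)%997=912 h(48,48)=(48*31+48)%997=539 -> [912, 539]
  L3: h(912,539)=(912*31+539)%997=895 -> [895]
  root = 895 == target 895  ** MATCH **
Candidate C produces the target root.

Answer: C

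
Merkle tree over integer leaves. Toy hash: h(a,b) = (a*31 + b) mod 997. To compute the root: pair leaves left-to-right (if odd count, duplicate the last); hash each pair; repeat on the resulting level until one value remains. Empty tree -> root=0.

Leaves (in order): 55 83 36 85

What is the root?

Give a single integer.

L0: [55, 83, 36, 85]
L1: h(55,83)=(55*31+83)%997=791 h(36,85)=(36*31+85)%997=204 -> [791, 204]
L2: h(791,204)=(791*31+204)%997=797 -> [797]

Answer: 797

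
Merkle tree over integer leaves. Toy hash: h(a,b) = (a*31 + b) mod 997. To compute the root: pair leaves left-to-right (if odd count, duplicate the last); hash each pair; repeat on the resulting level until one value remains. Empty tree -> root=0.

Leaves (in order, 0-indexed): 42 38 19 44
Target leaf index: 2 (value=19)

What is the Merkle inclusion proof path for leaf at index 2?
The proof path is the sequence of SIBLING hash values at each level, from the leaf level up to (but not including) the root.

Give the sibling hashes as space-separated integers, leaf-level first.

L0 (leaves): [42, 38, 19, 44], target index=2
L1: h(42,38)=(42*31+38)%997=343 [pair 0] h(19,44)=(19*31+44)%997=633 [pair 1] -> [343, 633]
  Sibling for proof at L0: 44
L2: h(343,633)=(343*31+633)%997=299 [pair 0] -> [299]
  Sibling for proof at L1: 343
Root: 299
Proof path (sibling hashes from leaf to root): [44, 343]

Answer: 44 343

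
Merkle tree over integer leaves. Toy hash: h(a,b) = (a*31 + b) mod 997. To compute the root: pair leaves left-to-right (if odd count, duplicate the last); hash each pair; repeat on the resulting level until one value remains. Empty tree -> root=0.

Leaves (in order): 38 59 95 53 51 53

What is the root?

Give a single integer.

Answer: 994

Derivation:
L0: [38, 59, 95, 53, 51, 53]
L1: h(38,59)=(38*31+59)%997=240 h(95,53)=(95*31+53)%997=7 h(51,53)=(51*31+53)%997=637 -> [240, 7, 637]
L2: h(240,7)=(240*31+7)%997=468 h(637,637)=(637*31+637)%997=444 -> [468, 444]
L3: h(468,444)=(468*31+444)%997=994 -> [994]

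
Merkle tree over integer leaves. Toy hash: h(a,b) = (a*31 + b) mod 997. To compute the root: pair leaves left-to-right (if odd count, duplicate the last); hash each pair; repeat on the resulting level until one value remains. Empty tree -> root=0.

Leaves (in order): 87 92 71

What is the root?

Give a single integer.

Answer: 995

Derivation:
L0: [87, 92, 71]
L1: h(87,92)=(87*31+92)%997=795 h(71,71)=(71*31+71)%997=278 -> [795, 278]
L2: h(795,278)=(795*31+278)%997=995 -> [995]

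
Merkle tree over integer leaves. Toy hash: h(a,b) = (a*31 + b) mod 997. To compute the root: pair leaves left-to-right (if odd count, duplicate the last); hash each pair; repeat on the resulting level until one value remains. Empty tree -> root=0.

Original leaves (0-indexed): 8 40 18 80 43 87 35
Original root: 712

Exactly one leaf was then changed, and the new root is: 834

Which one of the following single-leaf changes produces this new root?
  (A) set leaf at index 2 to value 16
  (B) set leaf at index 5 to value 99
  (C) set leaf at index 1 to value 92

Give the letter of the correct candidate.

Answer: C

Derivation:
Original leaves: [8, 40, 18, 80, 43, 87, 35]
Target new root: 834
Try each candidate change and compute the resulting root:
Candidate A: set leaf[2] = 16 -> leaves = [8, 40, 16, 80, 43, 87, 35]
  L0: [8, 40, 16, 80, 43, 87, 35]
  L1: h(8,40)=(8*31+40)%997=288 h(16,80)=(16*31+80)%997=576 h(43,87)=(43*31+87)%997=423 h(35,35)=(35*31+35)%997=123 -> [288, 576, 423, 123]
  L2: h(288,576)=(288*31+576)%997=531 h(423,123)=(423*31+123)%997=275 -> [531, 275]
  L3: h(531,275)=(531*31+275)%997=784 -> [784]
  root = 784 != target 834
Candidate B: set leaf[5] = 99 -> leaves = [8, 40, 18, 80, 43, 99, 35]
  L0: [8, 40, 18, 80, 43, 99, 35]
  L1: h(8,40)=(8*31+40)%997=288 h(18,80)=(18*31+80)%997=638 h(43,99)=(43*31+99)%997=435 h(35,35)=(35*31+35)%997=123 -> [288, 638, 435, 123]
  L2: h(288,638)=(288*31+638)%997=593 h(435,123)=(435*31+123)%997=647 -> [593, 647]
  L3: h(593,647)=(593*31+647)%997=87 -> [87]
  root = 87 != target 834
Candidate C: set leaf[1] = 92 -> leaves = [8, 92, 18, 80, 43, 87, 35]
  L0: [8, 92, 18, 80, 43, 87, 35]
  L1: h(8,92)=(8*31+92)%997=340 h(18,80)=(18*31+80)%997=638 h(43,87)=(43*31+87)%997=423 h(35,35)=(35*31+35)%997=123 -> [340, 638, 423, 123]
  L2: h(340,638)=(340*31+638)%997=211 h(423,123)=(423*31+123)%997=275 -> [211, 275]
  L3: h(211,275)=(211*31+275)%997=834 -> [834]
  root = 834 == target 834  ** MATCH **
Candidate C produces the target root.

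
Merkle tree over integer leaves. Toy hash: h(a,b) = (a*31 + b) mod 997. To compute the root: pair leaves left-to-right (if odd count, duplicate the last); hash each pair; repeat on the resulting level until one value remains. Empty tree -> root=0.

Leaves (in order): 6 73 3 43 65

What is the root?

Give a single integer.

L0: [6, 73, 3, 43, 65]
L1: h(6,73)=(6*31+73)%997=259 h(3,43)=(3*31+43)%997=136 h(65,65)=(65*31+65)%997=86 -> [259, 136, 86]
L2: h(259,136)=(259*31+136)%997=189 h(86,86)=(86*31+86)%997=758 -> [189, 758]
L3: h(189,758)=(189*31+758)%997=635 -> [635]

Answer: 635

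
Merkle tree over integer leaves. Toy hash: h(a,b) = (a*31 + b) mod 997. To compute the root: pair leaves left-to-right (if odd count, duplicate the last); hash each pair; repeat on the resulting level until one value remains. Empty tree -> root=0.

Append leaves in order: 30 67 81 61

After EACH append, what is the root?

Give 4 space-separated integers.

Answer: 30 0 598 578

Derivation:
After append 30 (leaves=[30]):
  L0: [30]
  root=30
After append 67 (leaves=[30, 67]):
  L0: [30, 67]
  L1: h(30,67)=(30*31+67)%997=0 -> [0]
  root=0
After append 81 (leaves=[30, 67, 81]):
  L0: [30, 67, 81]
  L1: h(30,67)=(30*31+67)%997=0 h(81,81)=(81*31+81)%997=598 -> [0, 598]
  L2: h(0,598)=(0*31+598)%997=598 -> [598]
  root=598
After append 61 (leaves=[30, 67, 81, 61]):
  L0: [30, 67, 81, 61]
  L1: h(30,67)=(30*31+67)%997=0 h(81,61)=(81*31+61)%997=578 -> [0, 578]
  L2: h(0,578)=(0*31+578)%997=578 -> [578]
  root=578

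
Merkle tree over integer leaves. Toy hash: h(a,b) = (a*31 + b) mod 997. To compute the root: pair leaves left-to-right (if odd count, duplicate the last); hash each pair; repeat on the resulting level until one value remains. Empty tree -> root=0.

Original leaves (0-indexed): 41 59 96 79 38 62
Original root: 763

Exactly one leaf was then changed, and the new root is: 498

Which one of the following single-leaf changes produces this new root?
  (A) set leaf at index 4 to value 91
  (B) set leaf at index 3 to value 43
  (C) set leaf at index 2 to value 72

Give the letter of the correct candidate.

Original leaves: [41, 59, 96, 79, 38, 62]
Target new root: 498
Try each candidate change and compute the resulting root:
Candidate A: set leaf[4] = 91 -> leaves = [41, 59, 96, 79, 91, 62]
  L0: [41, 59, 96, 79, 91, 62]
  L1: h(41,59)=(41*31+59)%997=333 h(96,79)=(96*31+79)%997=64 h(91,62)=(91*31+62)%997=889 -> [333, 64, 889]
  L2: h(333,64)=(333*31+64)%997=417 h(889,889)=(889*31+889)%997=532 -> [417, 532]
  L3: h(417,532)=(417*31+532)%997=498 -> [498]
  root = 498 == target 498  ** MATCH **
Candidate B: set leaf[3] = 43 -> leaves = [41, 59, 96, 43, 38, 62]
  L0: [41, 59, 96, 43, 38, 62]
  L1: h(41,59)=(41*31+59)%997=333 h(96,43)=(96*31+43)%997=28 h(38,62)=(38*31+62)%997=243 -> [333, 28, 243]
  L2: h(333,28)=(333*31+28)%997=381 h(243,243)=(243*31+243)%997=797 -> [381, 797]
  L3: h(381,797)=(381*31+797)%997=644 -> [644]
  root = 644 != target 498
Candidate C: set leaf[2] = 72 -> leaves = [41, 59, 72, 79, 38, 62]
  L0: [41, 59, 72, 79, 38, 62]
  L1: h(41,59)=(41*31+59)%997=333 h(72,79)=(72*31+79)%997=317 h(38,62)=(38*31+62)%997=243 -> [333, 317, 243]
  L2: h(333,317)=(333*31+317)%997=670 h(243,243)=(243*31+243)%997=797 -> [670, 797]
  L3: h(670,797)=(670*31+797)%997=630 -> [630]
  root = 630 != target 498
Candidate A produces the target root.

Answer: A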